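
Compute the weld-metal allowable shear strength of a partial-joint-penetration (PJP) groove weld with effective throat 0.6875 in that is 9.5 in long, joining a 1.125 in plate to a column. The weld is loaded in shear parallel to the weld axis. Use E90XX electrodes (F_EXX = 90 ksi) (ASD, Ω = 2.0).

Effective throat (given) t_e = 0.6875 in.
A_we = 0.6875 × 9.5 = 6.531 in².
F_nw = 0.6 F_EXX = 54 ksi.
R_n/Ω = (54 × 6.531) / 2.0 = 176.3 kip.

R_n/Ω ≈ 176 kip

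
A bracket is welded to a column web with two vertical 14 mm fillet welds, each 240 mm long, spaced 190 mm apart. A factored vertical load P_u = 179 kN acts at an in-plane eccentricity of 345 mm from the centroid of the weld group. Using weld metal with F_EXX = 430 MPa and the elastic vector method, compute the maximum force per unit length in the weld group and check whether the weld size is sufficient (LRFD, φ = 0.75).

Total weld length L_w = 480 mm. Treat welds as unit-width lines.
Polar moment about centroid: J = 2[d³/12 + d(b/2)²] = 2[240³/12 + 240×95²] = 6636000 mm³.
Direct shear f_v = P/L_w = 179×10³ / 480 = 372.9 N/mm (vertical).
Torsion M = P·e = 179×10³ × 345 = 61755000 N·mm.
Critical point at (x, y) = (95, 120) from centroid. f_tx = M·y/J = 1117 N/mm; f_ty = M·x/J = 884.1 N/mm.
Resultant f_max = √[f_tx² + (f_v + f_ty)²] = √[1117² + (372.9 + 884.1)²] = 1681 N/mm.
Capacity per unit length: φr_n = 0.75 × 0.6 × 430 × (0.707 × 14) = 1915 N/mm.
1681 ≤ 1915 → adequate.

f_max ≈ 1680 N/mm; adequate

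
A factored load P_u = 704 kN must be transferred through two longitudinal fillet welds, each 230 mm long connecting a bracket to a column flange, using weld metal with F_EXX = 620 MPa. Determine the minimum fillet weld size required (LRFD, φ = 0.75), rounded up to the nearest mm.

w = 8 mm

Total weld length L = 460 mm.
Required throat t_e = P_u / (φ × 0.6 F_EXX × L) = 704 / (0.75 × 0.6 × 620 × 460 × 10⁻³) = 5.485 mm.
Required leg w = t_e / 0.707 = 7.759 mm → use 8 mm.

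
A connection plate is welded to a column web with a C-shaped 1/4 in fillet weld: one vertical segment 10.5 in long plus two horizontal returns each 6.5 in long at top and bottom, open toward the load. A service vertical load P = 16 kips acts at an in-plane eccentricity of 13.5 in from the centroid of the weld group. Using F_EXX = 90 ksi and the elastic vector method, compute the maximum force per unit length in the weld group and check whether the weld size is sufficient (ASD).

Total weld length L_w = 23.5 in. Treat welds as unit-width lines.
Centroid: x̄ = 2×6.5×3.25 / 23.5 = 1.798 in from the vertical weld.
Polar moment about centroid: J = I_x + I_y = [10.5³/12 + 2×6.5×5.25²] + [10.5×1.798² + 2(6.5³/12 + 6.5×1.452²)] = 561.9 in³.
Direct shear f_v = P/L_w = 16 / 23.5 = 0.6809 kip/in (vertical).
Torsion M = P·e = 16 × 13.5 = 216 kip·in.
Critical point at (x, y) = (4.702, 5.25) from centroid. f_tx = M·y/J = 2.018 kip/in; f_ty = M·x/J = 1.808 kip/in.
Resultant f_max = √[f_tx² + (f_v + f_ty)²] = √[2.018² + (0.6809 + 1.808)²] = 3.204 kip/in.
Capacity per unit length: r_n/Ω = (1/2.0) × 0.6 × 90 × (0.707 × 0.25) = 4.772 kip/in.
3.204 ≤ 4.772 → adequate.

f_max ≈ 3.2 kip/in; adequate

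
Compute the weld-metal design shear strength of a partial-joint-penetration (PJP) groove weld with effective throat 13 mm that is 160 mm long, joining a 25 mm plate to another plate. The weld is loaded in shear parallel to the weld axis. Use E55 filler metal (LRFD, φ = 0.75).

E55XX → F_EXX = 550 MPa.
Effective throat (given) t_e = 13 mm.
A_we = 13 × 160 = 2080 mm².
F_nw = 0.6 F_EXX = 330 MPa.
φR_n = 0.75 × 330 × 2080 × 10⁻³ = 514.8 kN.

φR_n ≈ 515 kN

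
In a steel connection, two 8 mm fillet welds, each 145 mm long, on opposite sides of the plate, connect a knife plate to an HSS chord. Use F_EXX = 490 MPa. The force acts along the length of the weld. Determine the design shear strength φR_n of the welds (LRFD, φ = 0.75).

Effective throat t_e = 0.707 × 8 = 5.656 mm.
Total length L = 290 mm; A_we = 5.656 × 290 = 1640 mm².
F_nw = 0.6 F_EXX = 0.6 × 490 = 294 MPa.
φR_n = 0.75 × 294 × 1640 × 10⁻³ = 361.7 kN.

φR_n ≈ 362 kN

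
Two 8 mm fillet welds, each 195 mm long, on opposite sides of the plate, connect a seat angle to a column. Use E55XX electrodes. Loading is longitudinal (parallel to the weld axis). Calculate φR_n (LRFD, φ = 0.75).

E55XX → F_EXX = 550 MPa.
Effective throat t_e = 0.707 × 8 = 5.656 mm.
Total length L = 390 mm; A_we = 5.656 × 390 = 2206 mm².
F_nw = 0.6 F_EXX = 0.6 × 550 = 330 MPa.
φR_n = 0.75 × 330 × 2206 × 10⁻³ = 545.9 kN.

φR_n ≈ 546 kN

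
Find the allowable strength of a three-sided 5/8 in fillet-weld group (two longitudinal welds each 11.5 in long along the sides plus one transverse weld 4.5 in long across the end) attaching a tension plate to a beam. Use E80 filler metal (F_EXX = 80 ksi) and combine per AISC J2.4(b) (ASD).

R_n/Ω ≈ 292 kip

t_e = 0.707 × 0.625 = 0.4419 in.
R_nwl = 0.6 × 80 × 0.4419 × 23 = 487.8 kip (longitudinal, 2 welds).
R_nwt = 0.6 × 80 × 0.4419 × 4.5 = 95.44 kip (transverse, base value).
(i) R_nwl + R_nwt = 583.3 kip; (ii) 0.85 R_nwl + 1.5 R_nwt = 557.8 kip.
R_n = max = 583.3 kip [governs: (i)]; R_n/Ω = 291.6 kip.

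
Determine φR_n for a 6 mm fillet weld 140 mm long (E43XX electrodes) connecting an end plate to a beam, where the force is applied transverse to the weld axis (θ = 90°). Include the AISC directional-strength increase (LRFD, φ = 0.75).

φR_n ≈ 172 kN

E43XX → F_EXX = 430 MPa.
t_e = 0.707 × 6 = 4.242 mm; A_we = 4.242 × 140 = 593.9 mm².
Directional factor: 1.0 + 0.5 sin^1.5(90°) = 1.5.
F_nw = 0.6 × 430 × 1.5 = 387 MPa.
φR_n = 0.75 × 387 × 593.9 × 10⁻³ = 172.4 kN.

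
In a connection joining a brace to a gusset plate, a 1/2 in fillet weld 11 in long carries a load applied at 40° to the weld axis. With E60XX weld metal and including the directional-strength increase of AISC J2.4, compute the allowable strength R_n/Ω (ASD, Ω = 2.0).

R_n/Ω ≈ 88 kip

E60XX → F_EXX = 60 ksi.
t_e = 0.707 × 0.5 = 0.3535 in; A_we = 0.3535 × 11 = 3.888 in².
Directional factor: 1.0 + 0.5 sin^1.5(40°) = 1.258.
F_nw = 0.6 × 60 × 1.258 = 45.28 ksi.
R_n/Ω = (45.28 × 3.888) / 2.0 = 88.03 kip.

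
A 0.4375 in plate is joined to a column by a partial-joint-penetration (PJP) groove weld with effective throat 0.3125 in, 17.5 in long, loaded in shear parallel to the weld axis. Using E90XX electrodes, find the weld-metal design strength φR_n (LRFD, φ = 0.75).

E90XX → F_EXX = 90 ksi.
Effective throat (given) t_e = 0.3125 in.
A_we = 0.3125 × 17.5 = 5.469 in².
F_nw = 0.6 F_EXX = 54 ksi.
φR_n = 0.75 × 54 × 5.469 = 221.5 kips.

φR_n ≈ 221 kips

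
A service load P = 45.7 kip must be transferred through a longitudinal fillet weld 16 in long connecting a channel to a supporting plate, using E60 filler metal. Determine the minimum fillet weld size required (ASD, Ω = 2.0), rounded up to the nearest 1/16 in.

w = 1/4 in

E60XX → F_EXX = 60 ksi.
Total weld length L = 16 in.
Required throat t_e = P × Ω / (0.6 F_EXX × L) = 45.7 × 2.0 / (0.6 × 60 × 16) = 0.1587 in.
Required leg w = t_e / 0.707 = 0.2244 in → use 1/4 in.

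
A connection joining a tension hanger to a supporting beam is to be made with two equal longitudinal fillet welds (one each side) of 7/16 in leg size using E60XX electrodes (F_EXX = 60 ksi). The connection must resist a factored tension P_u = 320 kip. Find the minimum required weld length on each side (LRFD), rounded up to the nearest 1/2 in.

L = 19.5 in on each side

Throat t_e = 0.707 × 0.4375 = 0.3093 in.
φr_n = 0.75 × 0.6 × 60 × 0.3093 = 8.351 kip/in.
L_req = P_u / φr_n = 320 / 8.351 = 38.32 in total.
Per side: 38.32 / 2 = 19.16 in.
Round up → use L = 19.5 in on each side.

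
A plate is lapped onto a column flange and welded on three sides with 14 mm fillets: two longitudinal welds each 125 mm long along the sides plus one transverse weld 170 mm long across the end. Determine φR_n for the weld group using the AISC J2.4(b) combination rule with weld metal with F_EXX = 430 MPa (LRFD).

t_e = 0.707 × 14 = 9.898 mm.
R_nwl = 0.6 × 430 × 9.898 × 250 × 10⁻³ = 638.4 kN (longitudinal, 2 welds).
R_nwt = 0.6 × 430 × 9.898 × 170 × 10⁻³ = 434.1 kN (transverse, base value).
(i) R_nwl + R_nwt = 1073 kN; (ii) 0.85 R_nwl + 1.5 R_nwt = 1194 kN.
R_n = max = 1194 kN [governs: (ii)]; φR_n = 895.4 kN.

φR_n ≈ 895 kN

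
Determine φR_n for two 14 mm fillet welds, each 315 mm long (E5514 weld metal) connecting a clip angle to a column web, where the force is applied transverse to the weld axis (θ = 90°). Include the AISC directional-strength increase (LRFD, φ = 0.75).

E55XX → F_EXX = 550 MPa.
t_e = 0.707 × 14 = 9.898 mm; A_we = 9.898 × 630 = 6236 mm².
Directional factor: 1.0 + 0.5 sin^1.5(90°) = 1.5.
F_nw = 0.6 × 550 × 1.5 = 495 MPa.
φR_n = 0.75 × 495 × 6236 × 10⁻³ = 2315 kN.

φR_n ≈ 2320 kN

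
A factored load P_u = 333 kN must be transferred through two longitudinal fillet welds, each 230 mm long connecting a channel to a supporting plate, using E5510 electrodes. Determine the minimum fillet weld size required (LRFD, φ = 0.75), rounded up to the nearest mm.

w = 5 mm

E55XX → F_EXX = 550 MPa.
Total weld length L = 460 mm.
Required throat t_e = P_u / (φ × 0.6 F_EXX × L) = 333 / (0.75 × 0.6 × 550 × 460 × 10⁻³) = 2.925 mm.
Required leg w = t_e / 0.707 = 4.137 mm → use 5 mm.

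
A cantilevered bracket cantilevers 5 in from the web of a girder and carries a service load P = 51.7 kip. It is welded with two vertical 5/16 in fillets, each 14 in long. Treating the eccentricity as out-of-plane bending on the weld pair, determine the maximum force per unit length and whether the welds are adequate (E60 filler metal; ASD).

f_max ≈ 4.37 kip/in; NOT adequate

E60XX → F_EXX = 60 ksi.
L_w = 2 × 14 = 28 in; section modulus (unit throat) S = 2 × L²/6 = 65.33 in².
Direct shear f_v = P/L_w = 51.7/28 = 1.846 kip/in.
Moment M = P × e = 51.7 × 5 = 258.5 kip·in; bending f_b = M/S = 3.957 kip/in.
f_max = √(f_v² + f_b²) = √(1.846² + 3.957²) = 4.366 kip/in.
r_n/Ω = (1/2.0) × 0.6 × 60 × (0.707 × 0.3125) = 3.977 kip/in → NOT adequate.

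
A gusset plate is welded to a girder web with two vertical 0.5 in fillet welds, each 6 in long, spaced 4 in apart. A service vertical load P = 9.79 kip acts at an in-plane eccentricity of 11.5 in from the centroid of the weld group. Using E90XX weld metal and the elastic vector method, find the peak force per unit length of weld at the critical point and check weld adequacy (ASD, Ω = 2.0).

f_max ≈ 5.33 kip/in; adequate

E90XX → F_EXX = 90 ksi.
Total weld length L_w = 12 in. Treat welds as unit-width lines.
Polar moment about centroid: J = 2[d³/12 + d(b/2)²] = 2[6³/12 + 6×2²] = 84 in³.
Direct shear f_v = P/L_w = 9.79 / 12 = 0.8158 kip/in (vertical).
Torsion M = P·e = 9.79 × 11.5 = 112.58 kip·in.
Critical point at (x, y) = (2, 3) from centroid. f_tx = M·y/J = 4.021 kip/in; f_ty = M·x/J = 2.681 kip/in.
Resultant f_max = √[f_tx² + (f_v + f_ty)²] = √[4.021² + (0.8158 + 2.681)²] = 5.328 kip/in.
Capacity per unit length: r_n/Ω = (1/2.0) × 0.6 × 90 × (0.707 × 0.5) = 9.544 kip/in.
5.328 ≤ 9.544 → adequate.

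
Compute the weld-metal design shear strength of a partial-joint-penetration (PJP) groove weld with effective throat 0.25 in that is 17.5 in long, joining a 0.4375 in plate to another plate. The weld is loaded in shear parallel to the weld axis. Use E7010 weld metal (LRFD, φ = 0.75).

φR_n ≈ 138 kip

E70XX → F_EXX = 70 ksi.
Effective throat (given) t_e = 0.25 in.
A_we = 0.25 × 17.5 = 4.375 in².
F_nw = 0.6 F_EXX = 42 ksi.
φR_n = 0.75 × 42 × 4.375 = 137.8 kip.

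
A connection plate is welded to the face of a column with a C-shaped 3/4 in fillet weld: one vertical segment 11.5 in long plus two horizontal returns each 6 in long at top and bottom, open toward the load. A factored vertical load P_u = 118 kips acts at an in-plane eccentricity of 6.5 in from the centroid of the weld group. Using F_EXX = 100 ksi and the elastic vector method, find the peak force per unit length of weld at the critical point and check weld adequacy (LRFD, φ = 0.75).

f_max ≈ 12.8 kip/in; adequate

Total weld length L_w = 23.5 in. Treat welds as unit-width lines.
Centroid: x̄ = 2×6×3 / 23.5 = 1.532 in from the vertical weld.
Polar moment about centroid: J = I_x + I_y = [11.5³/12 + 2×6×5.75²] + [11.5×1.532² + 2(6³/12 + 6×1.468²)] = 612.3 in³.
Direct shear f_v = P/L_w = 118 / 23.5 = 5.021 kip/in (vertical).
Torsion M = P·e = 118 × 6.5 = 767 kip·in.
Critical point at (x, y) = (4.468, 5.75) from centroid. f_tx = M·y/J = 7.202 kip/in; f_ty = M·x/J = 5.597 kip/in.
Resultant f_max = √[f_tx² + (f_v + f_ty)²] = √[7.202² + (5.021 + 5.597)²] = 12.83 kip/in.
Capacity per unit length: φr_n = 0.75 × 0.6 × 100 × (0.707 × 0.75) = 23.86 kip/in.
12.83 ≤ 23.86 → adequate.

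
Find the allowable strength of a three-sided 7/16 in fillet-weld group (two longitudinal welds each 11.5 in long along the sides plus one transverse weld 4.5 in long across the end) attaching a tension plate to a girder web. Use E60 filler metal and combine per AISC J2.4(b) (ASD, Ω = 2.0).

R_n/Ω ≈ 153 kip

E60XX → F_EXX = 60 ksi.
t_e = 0.707 × 0.4375 = 0.3093 in.
R_nwl = 0.6 × 60 × 0.3093 × 23 = 256.1 kip (longitudinal, 2 welds).
R_nwt = 0.6 × 60 × 0.3093 × 4.5 = 50.11 kip (transverse, base value).
(i) R_nwl + R_nwt = 306.2 kip; (ii) 0.85 R_nwl + 1.5 R_nwt = 292.9 kip.
R_n = max = 306.2 kip [governs: (i)]; R_n/Ω = 153.1 kip.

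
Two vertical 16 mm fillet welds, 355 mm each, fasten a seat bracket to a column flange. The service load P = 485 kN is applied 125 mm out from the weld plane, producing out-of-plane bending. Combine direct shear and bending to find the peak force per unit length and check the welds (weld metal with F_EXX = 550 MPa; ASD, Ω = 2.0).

f_max ≈ 1600 N/mm; adequate

L_w = 2 × 355 = 710 mm; section modulus (unit throat) S = 2 × L²/6 = 42010 mm².
Direct shear f_v = P/L_w = 485×10³/710 = 683.1 N/mm.
Moment M = P × e = 485×10³ × 125 = 60625000 N·mm; bending f_b = M/S = 1443 N/mm.
f_max = √(f_v² + f_b²) = √(683.1² + 1443²) = 1597 N/mm.
r_n/Ω = (1/2.0) × 0.6 × 550 × (0.707 × 16) = 1866 N/mm → adequate.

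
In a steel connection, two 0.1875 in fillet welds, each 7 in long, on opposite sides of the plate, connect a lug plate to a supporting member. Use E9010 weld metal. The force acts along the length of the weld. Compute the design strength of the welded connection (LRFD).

E90XX → F_EXX = 90 ksi.
Effective throat t_e = 0.707 × 0.1875 = 0.1326 in.
Total length L = 14 in; A_we = 0.1326 × 14 = 1.856 in².
F_nw = 0.6 F_EXX = 0.6 × 90 = 54 ksi.
φR_n = 0.75 × 54 × 1.856 = 75.16 kip.

φR_n ≈ 75.2 kip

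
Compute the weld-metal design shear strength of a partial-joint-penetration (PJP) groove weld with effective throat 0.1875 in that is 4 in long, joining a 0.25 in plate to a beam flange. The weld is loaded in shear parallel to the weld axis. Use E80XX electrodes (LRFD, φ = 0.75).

φR_n ≈ 27 kip

E80XX → F_EXX = 80 ksi.
Effective throat (given) t_e = 0.1875 in.
A_we = 0.1875 × 4 = 0.75 in².
F_nw = 0.6 F_EXX = 48 ksi.
φR_n = 0.75 × 48 × 0.75 = 27 kip.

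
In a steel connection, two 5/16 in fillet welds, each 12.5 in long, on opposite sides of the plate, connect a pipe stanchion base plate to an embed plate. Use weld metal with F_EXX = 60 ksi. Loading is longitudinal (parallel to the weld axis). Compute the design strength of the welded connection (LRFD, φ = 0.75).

φR_n ≈ 149 kip

Effective throat t_e = 0.707 × 0.3125 = 0.2209 in.
Total length L = 25 in; A_we = 0.2209 × 25 = 5.523 in².
F_nw = 0.6 F_EXX = 0.6 × 60 = 36 ksi.
φR_n = 0.75 × 36 × 5.523 = 149.1 kip.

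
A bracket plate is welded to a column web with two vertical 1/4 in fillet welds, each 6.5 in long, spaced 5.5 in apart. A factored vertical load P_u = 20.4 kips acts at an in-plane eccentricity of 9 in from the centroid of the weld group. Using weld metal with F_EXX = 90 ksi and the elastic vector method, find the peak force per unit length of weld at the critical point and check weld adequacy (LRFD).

f_max ≈ 6.55 kip/in; adequate

Total weld length L_w = 13 in. Treat welds as unit-width lines.
Polar moment about centroid: J = 2[d³/12 + d(b/2)²] = 2[6.5³/12 + 6.5×2.75²] = 144.1 in³.
Direct shear f_v = P/L_w = 20.4 / 13 = 1.569 kip/in (vertical).
Torsion M = P·e = 20.4 × 9 = 183.6 kip·in.
Critical point at (x, y) = (2.75, 3.25) from centroid. f_tx = M·y/J = 4.141 kip/in; f_ty = M·x/J = 3.504 kip/in.
Resultant f_max = √[f_tx² + (f_v + f_ty)²] = √[4.141² + (1.569 + 3.504)²] = 6.549 kip/in.
Capacity per unit length: φr_n = 0.75 × 0.6 × 90 × (0.707 × 0.25) = 7.158 kip/in.
6.549 ≤ 7.158 → adequate.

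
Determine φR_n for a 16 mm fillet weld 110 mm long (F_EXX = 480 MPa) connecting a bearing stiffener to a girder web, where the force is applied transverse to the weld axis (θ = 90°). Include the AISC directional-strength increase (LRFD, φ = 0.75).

φR_n ≈ 403 kN

t_e = 0.707 × 16 = 11.31 mm; A_we = 11.31 × 110 = 1244 mm².
Directional factor: 1.0 + 0.5 sin^1.5(90°) = 1.5.
F_nw = 0.6 × 480 × 1.5 = 432 MPa.
φR_n = 0.75 × 432 × 1244 × 10⁻³ = 403.2 kN.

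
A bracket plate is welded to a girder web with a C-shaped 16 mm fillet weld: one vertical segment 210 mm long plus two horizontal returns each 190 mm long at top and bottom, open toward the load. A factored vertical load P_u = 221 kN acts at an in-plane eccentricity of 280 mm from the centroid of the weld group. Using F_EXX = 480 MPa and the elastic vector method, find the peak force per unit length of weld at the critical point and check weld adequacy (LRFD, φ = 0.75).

f_max ≈ 1710 N/mm; adequate

Total weld length L_w = 590 mm. Treat welds as unit-width lines.
Centroid: x̄ = 2×190×95 / 590 = 61.19 mm from the vertical weld.
Polar moment about centroid: J = I_x + I_y = [210³/12 + 2×190×105²] + [210×61.19² + 2(190³/12 + 190×33.81²)] = 7325000 mm³.
Direct shear f_v = P/L_w = 221×10³ / 590 = 374.6 N/mm (vertical).
Torsion M = P·e = 221×10³ × 280 = 61880000 N·mm.
Critical point at (x, y) = (128.8, 105) from centroid. f_tx = M·y/J = 887 N/mm; f_ty = M·x/J = 1088 N/mm.
Resultant f_max = √[f_tx² + (f_v + f_ty)²] = √[887² + (374.6 + 1088)²] = 1711 N/mm.
Capacity per unit length: φr_n = 0.75 × 0.6 × 480 × (0.707 × 16) = 2443 N/mm.
1711 ≤ 2443 → adequate.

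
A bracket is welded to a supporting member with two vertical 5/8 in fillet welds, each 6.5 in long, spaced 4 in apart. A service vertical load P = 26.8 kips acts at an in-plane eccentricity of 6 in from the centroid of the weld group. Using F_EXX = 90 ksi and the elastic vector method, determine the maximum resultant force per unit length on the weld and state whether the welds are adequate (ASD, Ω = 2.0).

Total weld length L_w = 13 in. Treat welds as unit-width lines.
Polar moment about centroid: J = 2[d³/12 + d(b/2)²] = 2[6.5³/12 + 6.5×2²] = 97.77 in³.
Direct shear f_v = P/L_w = 26.8 / 13 = 2.062 kip/in (vertical).
Torsion M = P·e = 26.8 × 6 = 160.8 kip·in.
Critical point at (x, y) = (2, 3.25) from centroid. f_tx = M·y/J = 5.345 kip/in; f_ty = M·x/J = 3.289 kip/in.
Resultant f_max = √[f_tx² + (f_v + f_ty)²] = √[5.345² + (2.062 + 3.289)²] = 7.563 kip/in.
Capacity per unit length: r_n/Ω = (1/2.0) × 0.6 × 90 × (0.707 × 0.625) = 11.93 kip/in.
7.563 ≤ 11.93 → adequate.

f_max ≈ 7.56 kip/in; adequate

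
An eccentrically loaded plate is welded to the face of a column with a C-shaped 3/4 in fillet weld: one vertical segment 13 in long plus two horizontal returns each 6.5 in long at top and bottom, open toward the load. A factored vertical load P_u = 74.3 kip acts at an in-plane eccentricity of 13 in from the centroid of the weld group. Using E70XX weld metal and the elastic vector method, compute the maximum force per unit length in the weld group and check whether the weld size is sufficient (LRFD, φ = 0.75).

E70XX → F_EXX = 70 ksi.
Total weld length L_w = 26 in. Treat welds as unit-width lines.
Centroid: x̄ = 2×6.5×3.25 / 26 = 1.625 in from the vertical weld.
Polar moment about centroid: J = I_x + I_y = [13³/12 + 2×6.5×6.5²] + [13×1.625² + 2(6.5³/12 + 6.5×1.625²)] = 846.8 in³.
Direct shear f_v = P/L_w = 74.3 / 26 = 2.858 kip/in (vertical).
Torsion M = P·e = 74.3 × 13 = 965.9 kip·in.
Critical point at (x, y) = (4.875, 6.5) from centroid. f_tx = M·y/J = 7.415 kip/in; f_ty = M·x/J = 5.561 kip/in.
Resultant f_max = √[f_tx² + (f_v + f_ty)²] = √[7.415² + (2.858 + 5.561)²] = 11.22 kip/in.
Capacity per unit length: φr_n = 0.75 × 0.6 × 70 × (0.707 × 0.75) = 16.7 kip/in.
11.22 ≤ 16.7 → adequate.

f_max ≈ 11.2 kip/in; adequate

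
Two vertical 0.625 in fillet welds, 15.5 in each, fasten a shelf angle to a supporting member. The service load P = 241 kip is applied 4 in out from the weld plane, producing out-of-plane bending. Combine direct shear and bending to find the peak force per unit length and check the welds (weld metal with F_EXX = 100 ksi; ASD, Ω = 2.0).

f_max ≈ 14.3 kip/in; NOT adequate

L_w = 2 × 15.5 = 31 in; section modulus (unit throat) S = 2 × L²/6 = 80.08 in².
Direct shear f_v = P/L_w = 241/31 = 7.774 kip/in.
Moment M = P × e = 241 × 4 = 964 kip·in; bending f_b = M/S = 12.04 kip/in.
f_max = √(f_v² + f_b²) = √(7.774² + 12.04²) = 14.33 kip/in.
r_n/Ω = (1/2.0) × 0.6 × 100 × (0.707 × 0.625) = 13.26 kip/in → NOT adequate.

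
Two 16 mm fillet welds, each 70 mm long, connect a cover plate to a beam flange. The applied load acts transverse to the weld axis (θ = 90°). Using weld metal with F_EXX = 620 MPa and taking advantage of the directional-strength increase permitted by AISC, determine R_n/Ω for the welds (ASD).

R_n/Ω ≈ 442 kN

t_e = 0.707 × 16 = 11.31 mm; A_we = 11.31 × 140 = 1584 mm².
Directional factor: 1.0 + 0.5 sin^1.5(90°) = 1.5.
F_nw = 0.6 × 620 × 1.5 = 558 MPa.
R_n/Ω = (558 × 1584) / 2.0 × 10⁻³ = 441.8 kN.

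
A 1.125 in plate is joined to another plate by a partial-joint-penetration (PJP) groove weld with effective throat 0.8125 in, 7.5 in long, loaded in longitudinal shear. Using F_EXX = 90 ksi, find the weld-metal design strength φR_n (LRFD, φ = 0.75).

φR_n ≈ 247 kip

Effective throat (given) t_e = 0.8125 in.
A_we = 0.8125 × 7.5 = 6.094 in².
F_nw = 0.6 F_EXX = 54 ksi.
φR_n = 0.75 × 54 × 6.094 = 246.8 kip.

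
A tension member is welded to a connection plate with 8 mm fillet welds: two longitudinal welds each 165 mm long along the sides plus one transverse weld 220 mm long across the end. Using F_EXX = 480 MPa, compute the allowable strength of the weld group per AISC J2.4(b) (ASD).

t_e = 0.707 × 8 = 5.656 mm.
R_nwl = 0.6 × 480 × 5.656 × 330 × 10⁻³ = 537.5 kN (longitudinal, 2 welds).
R_nwt = 0.6 × 480 × 5.656 × 220 × 10⁻³ = 358.4 kN (transverse, base value).
(i) R_nwl + R_nwt = 895.9 kN; (ii) 0.85 R_nwl + 1.5 R_nwt = 994.5 kN.
R_n = max = 994.5 kN [governs: (ii)]; R_n/Ω = 497.2 kN.

R_n/Ω ≈ 497 kN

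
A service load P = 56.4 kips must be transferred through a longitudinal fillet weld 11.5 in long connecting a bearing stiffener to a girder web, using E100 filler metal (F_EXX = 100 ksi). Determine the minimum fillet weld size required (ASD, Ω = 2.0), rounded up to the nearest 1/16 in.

w = 1/4 in

Total weld length L = 11.5 in.
Required throat t_e = P × Ω / (0.6 F_EXX × L) = 56.4 × 2.0 / (0.6 × 100 × 11.5) = 0.1635 in.
Required leg w = t_e / 0.707 = 0.2312 in → use 1/4 in.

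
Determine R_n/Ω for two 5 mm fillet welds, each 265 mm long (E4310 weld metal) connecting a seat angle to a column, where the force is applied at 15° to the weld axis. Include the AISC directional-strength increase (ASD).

E43XX → F_EXX = 430 MPa.
t_e = 0.707 × 5 = 3.535 mm; A_we = 3.535 × 530 = 1874 mm².
Directional factor: 1.0 + 0.5 sin^1.5(15°) = 1.066.
F_nw = 0.6 × 430 × 1.066 = 275 MPa.
R_n/Ω = (275 × 1874) / 2.0 × 10⁻³ = 257.6 kN.

R_n/Ω ≈ 258 kN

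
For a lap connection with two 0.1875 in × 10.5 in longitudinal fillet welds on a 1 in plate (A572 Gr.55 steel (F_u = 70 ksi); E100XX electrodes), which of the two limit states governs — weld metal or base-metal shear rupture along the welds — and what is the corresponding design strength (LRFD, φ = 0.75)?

E100XX → F_EXX = 100 ksi.
t_e = 0.707 × 0.1875 = 0.1326 in; L = 21 in.
Weld metal: φR_n = 0.75 × 0.6 × 100 × 0.1326 × 21 = 125.3 kips.
Base metal (shear rupture): φR_n = 0.75 × 0.6 × 70 × 1 × 21 = 661.5 kips.
Governing: weld metal.

φR_n ≈ 125 kips (weld metal governs)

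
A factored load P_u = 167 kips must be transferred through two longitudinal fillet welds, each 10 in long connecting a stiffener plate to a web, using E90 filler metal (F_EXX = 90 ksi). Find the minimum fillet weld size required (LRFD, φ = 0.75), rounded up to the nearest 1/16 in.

w = 5/16 in

Total weld length L = 20 in.
Required throat t_e = P_u / (φ × 0.6 F_EXX × L) = 167 / (0.75 × 0.6 × 90 × 20) = 0.2062 in.
Required leg w = t_e / 0.707 = 0.2916 in → use 5/16 in.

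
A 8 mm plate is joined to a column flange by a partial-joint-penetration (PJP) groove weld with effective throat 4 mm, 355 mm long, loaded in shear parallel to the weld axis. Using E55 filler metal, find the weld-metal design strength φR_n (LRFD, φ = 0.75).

E55XX → F_EXX = 550 MPa.
Effective throat (given) t_e = 4 mm.
A_we = 4 × 355 = 1420 mm².
F_nw = 0.6 F_EXX = 330 MPa.
φR_n = 0.75 × 330 × 1420 × 10⁻³ = 351.5 kN.

φR_n ≈ 351 kN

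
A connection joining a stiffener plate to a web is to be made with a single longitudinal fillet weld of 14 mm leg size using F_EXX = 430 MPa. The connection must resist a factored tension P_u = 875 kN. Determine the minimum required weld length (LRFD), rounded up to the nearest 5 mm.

Throat t_e = 0.707 × 14 = 9.898 mm.
φr_n = 0.75 × 0.6 × 430 × 9.898 × 10⁻³ = 1.915 kN/mm.
L_req = P_u / φr_n = 875 / 1.915 = 456.9 mm total.
Round up → use L = 460 mm.

L = 460 mm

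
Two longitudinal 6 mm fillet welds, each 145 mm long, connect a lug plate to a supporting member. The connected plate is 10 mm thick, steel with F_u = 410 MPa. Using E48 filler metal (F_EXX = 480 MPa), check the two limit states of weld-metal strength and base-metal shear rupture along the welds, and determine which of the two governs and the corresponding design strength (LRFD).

t_e = 0.707 × 6 = 4.242 mm; L = 290 mm.
Weld metal: φR_n = 0.75 × 0.6 × 480 × 4.242 × 290 × 10⁻³ = 265.7 kN.
Base metal (shear rupture): φR_n = 0.75 × 0.6 × 410 × 10 × 290 × 10⁻³ = 535 kN.
Governing: weld metal.

φR_n ≈ 266 kN (weld metal governs)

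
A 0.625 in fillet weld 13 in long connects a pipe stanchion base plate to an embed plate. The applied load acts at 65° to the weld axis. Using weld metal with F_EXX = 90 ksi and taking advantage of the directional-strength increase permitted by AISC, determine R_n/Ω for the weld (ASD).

t_e = 0.707 × 0.625 = 0.4419 in; A_we = 0.4419 × 13 = 5.744 in².
Directional factor: 1.0 + 0.5 sin^1.5(65°) = 1.431.
F_nw = 0.6 × 90 × 1.431 = 77.3 ksi.
R_n/Ω = (77.3 × 5.744) / 2.0 = 222 kip.

R_n/Ω ≈ 222 kip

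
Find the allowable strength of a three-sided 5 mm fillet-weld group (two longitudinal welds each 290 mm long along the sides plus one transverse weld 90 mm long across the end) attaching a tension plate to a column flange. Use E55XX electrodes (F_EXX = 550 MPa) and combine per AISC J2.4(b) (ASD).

R_n/Ω ≈ 391 kN

t_e = 0.707 × 5 = 3.535 mm.
R_nwl = 0.6 × 550 × 3.535 × 580 × 10⁻³ = 676.6 kN (longitudinal, 2 welds).
R_nwt = 0.6 × 550 × 3.535 × 90 × 10⁻³ = 105 kN (transverse, base value).
(i) R_nwl + R_nwt = 781.6 kN; (ii) 0.85 R_nwl + 1.5 R_nwt = 732.6 kN.
R_n = max = 781.6 kN [governs: (i)]; R_n/Ω = 390.8 kN.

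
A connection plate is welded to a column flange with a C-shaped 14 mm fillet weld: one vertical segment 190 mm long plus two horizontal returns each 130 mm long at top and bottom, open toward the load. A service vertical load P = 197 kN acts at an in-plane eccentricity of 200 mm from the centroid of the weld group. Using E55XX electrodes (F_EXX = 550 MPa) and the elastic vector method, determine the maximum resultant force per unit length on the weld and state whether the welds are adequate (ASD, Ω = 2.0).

Total weld length L_w = 450 mm. Treat welds as unit-width lines.
Centroid: x̄ = 2×130×65 / 450 = 37.56 mm from the vertical weld.
Polar moment about centroid: J = I_x + I_y = [190³/12 + 2×130×95²] + [190×37.56² + 2(130³/12 + 130×27.44²)] = 3748000 mm³.
Direct shear f_v = P/L_w = 197×10³ / 450 = 437.8 N/mm (vertical).
Torsion M = P·e = 197×10³ × 200 = 39400000 N·mm.
Critical point at (x, y) = (92.44, 95) from centroid. f_tx = M·y/J = 998.6 N/mm; f_ty = M·x/J = 971.8 N/mm.
Resultant f_max = √[f_tx² + (f_v + f_ty)²] = √[998.6² + (437.8 + 971.8)²] = 1727 N/mm.
Capacity per unit length: r_n/Ω = (1/2.0) × 0.6 × 550 × (0.707 × 14) = 1633 N/mm.
1727 > 1633 → NOT adequate.

f_max ≈ 1730 N/mm; NOT adequate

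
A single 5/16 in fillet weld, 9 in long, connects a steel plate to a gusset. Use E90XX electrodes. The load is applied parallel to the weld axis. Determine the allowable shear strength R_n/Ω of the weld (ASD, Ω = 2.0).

E90XX → F_EXX = 90 ksi.
Effective throat t_e = 0.707 × 0.3125 = 0.2209 in.
Total length L = 9 in; A_we = 0.2209 × 9 = 1.988 in².
F_nw = 0.6 F_EXX = 0.6 × 90 = 54 ksi.
R_n = 54 × 1.988 = 107.4 kips; R_n/Ω = 107.4/2.0 = 53.69 kips.

R_n/Ω ≈ 53.7 kips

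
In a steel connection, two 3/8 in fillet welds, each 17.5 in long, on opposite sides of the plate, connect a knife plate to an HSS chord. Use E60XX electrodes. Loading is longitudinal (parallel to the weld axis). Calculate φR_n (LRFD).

φR_n ≈ 251 kips

E60XX → F_EXX = 60 ksi.
Effective throat t_e = 0.707 × 0.375 = 0.2651 in.
Total length L = 35 in; A_we = 0.2651 × 35 = 9.279 in².
F_nw = 0.6 F_EXX = 0.6 × 60 = 36 ksi.
φR_n = 0.75 × 36 × 9.279 = 250.5 kips.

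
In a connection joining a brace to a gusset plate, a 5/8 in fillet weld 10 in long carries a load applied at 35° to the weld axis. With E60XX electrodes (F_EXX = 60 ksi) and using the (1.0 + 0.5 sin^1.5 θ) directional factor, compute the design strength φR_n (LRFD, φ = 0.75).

t_e = 0.707 × 0.625 = 0.4419 in; A_we = 0.4419 × 10 = 4.419 in².
Directional factor: 1.0 + 0.5 sin^1.5(35°) = 1.217.
F_nw = 0.6 × 60 × 1.217 = 43.82 ksi.
φR_n = 0.75 × 43.82 × 4.419 = 145.2 kips.

φR_n ≈ 145 kips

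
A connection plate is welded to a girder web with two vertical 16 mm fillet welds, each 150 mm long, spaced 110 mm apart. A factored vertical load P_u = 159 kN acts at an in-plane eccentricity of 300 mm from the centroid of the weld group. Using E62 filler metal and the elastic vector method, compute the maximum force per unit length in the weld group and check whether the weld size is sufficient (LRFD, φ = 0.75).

f_max ≈ 3360 N/mm; NOT adequate

E62XX → F_EXX = 620 MPa.
Total weld length L_w = 300 mm. Treat welds as unit-width lines.
Polar moment about centroid: J = 2[d³/12 + d(b/2)²] = 2[150³/12 + 150×55²] = 1470000 mm³.
Direct shear f_v = P/L_w = 159×10³ / 300 = 530 N/mm (vertical).
Torsion M = P·e = 159×10³ × 300 = 47700000 N·mm.
Critical point at (x, y) = (55, 75) from centroid. f_tx = M·y/J = 2434 N/mm; f_ty = M·x/J = 1785 N/mm.
Resultant f_max = √[f_tx² + (f_v + f_ty)²] = √[2434² + (530 + 1785)²] = 3359 N/mm.
Capacity per unit length: φr_n = 0.75 × 0.6 × 620 × (0.707 × 16) = 3156 N/mm.
3359 > 3156 → NOT adequate.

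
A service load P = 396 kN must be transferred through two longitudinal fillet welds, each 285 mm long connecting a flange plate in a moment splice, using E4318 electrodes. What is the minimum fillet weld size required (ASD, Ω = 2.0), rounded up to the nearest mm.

E43XX → F_EXX = 430 MPa.
Total weld length L = 570 mm.
Required throat t_e = P × Ω / (0.6 F_EXX × L) = 396 × 2.0 / (0.6 × 430 × 570 × 10⁻³) = 5.386 mm.
Required leg w = t_e / 0.707 = 7.617 mm → use 8 mm.

w = 8 mm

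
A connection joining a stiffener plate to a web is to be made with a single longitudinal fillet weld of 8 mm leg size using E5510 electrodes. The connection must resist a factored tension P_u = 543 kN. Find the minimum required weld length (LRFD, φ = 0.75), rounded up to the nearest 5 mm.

L = 390 mm

E55XX → F_EXX = 550 MPa.
Throat t_e = 0.707 × 8 = 5.656 mm.
φr_n = 0.75 × 0.6 × 550 × 5.656 × 10⁻³ = 1.4 kN/mm.
L_req = P_u / φr_n = 543 / 1.4 = 387.9 mm total.
Round up → use L = 390 mm.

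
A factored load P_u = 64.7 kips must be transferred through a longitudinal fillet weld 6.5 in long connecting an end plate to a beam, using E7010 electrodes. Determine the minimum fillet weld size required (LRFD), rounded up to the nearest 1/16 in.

E70XX → F_EXX = 70 ksi.
Total weld length L = 6.5 in.
Required throat t_e = P_u / (φ × 0.6 F_EXX × L) = 64.7 / (0.75 × 0.6 × 70 × 6.5) = 0.316 in.
Required leg w = t_e / 0.707 = 0.447 in → use 1/2 in.

w = 1/2 in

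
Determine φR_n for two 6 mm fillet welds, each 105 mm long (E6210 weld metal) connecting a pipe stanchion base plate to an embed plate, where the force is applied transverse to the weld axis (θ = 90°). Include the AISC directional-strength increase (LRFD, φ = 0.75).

E62XX → F_EXX = 620 MPa.
t_e = 0.707 × 6 = 4.242 mm; A_we = 4.242 × 210 = 890.8 mm².
Directional factor: 1.0 + 0.5 sin^1.5(90°) = 1.5.
F_nw = 0.6 × 620 × 1.5 = 558 MPa.
φR_n = 0.75 × 558 × 890.8 × 10⁻³ = 372.8 kN.

φR_n ≈ 373 kN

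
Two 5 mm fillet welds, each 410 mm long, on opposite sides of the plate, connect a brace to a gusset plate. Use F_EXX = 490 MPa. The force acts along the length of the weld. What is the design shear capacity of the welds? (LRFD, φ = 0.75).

Effective throat t_e = 0.707 × 5 = 3.535 mm.
Total length L = 820 mm; A_we = 3.535 × 820 = 2899 mm².
F_nw = 0.6 F_EXX = 0.6 × 490 = 294 MPa.
φR_n = 0.75 × 294 × 2899 × 10⁻³ = 639.2 kN.

φR_n ≈ 639 kN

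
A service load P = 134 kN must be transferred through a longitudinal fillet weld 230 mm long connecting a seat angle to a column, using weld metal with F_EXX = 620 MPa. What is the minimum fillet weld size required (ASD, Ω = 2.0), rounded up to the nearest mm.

w = 5 mm

Total weld length L = 230 mm.
Required throat t_e = P × Ω / (0.6 F_EXX × L) = 134 × 2.0 / (0.6 × 620 × 230 × 10⁻³) = 3.132 mm.
Required leg w = t_e / 0.707 = 4.43 mm → use 5 mm.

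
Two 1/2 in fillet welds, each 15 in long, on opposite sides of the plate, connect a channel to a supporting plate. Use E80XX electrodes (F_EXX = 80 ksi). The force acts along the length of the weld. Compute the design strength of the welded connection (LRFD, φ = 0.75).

φR_n ≈ 382 kip

Effective throat t_e = 0.707 × 0.5 = 0.3535 in.
Total length L = 30 in; A_we = 0.3535 × 30 = 10.6 in².
F_nw = 0.6 F_EXX = 0.6 × 80 = 48 ksi.
φR_n = 0.75 × 48 × 10.6 = 381.8 kip.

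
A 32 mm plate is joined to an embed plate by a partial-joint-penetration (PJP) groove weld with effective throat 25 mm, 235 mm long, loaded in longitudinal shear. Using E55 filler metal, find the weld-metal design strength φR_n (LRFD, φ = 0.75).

φR_n ≈ 1450 kN

E55XX → F_EXX = 550 MPa.
Effective throat (given) t_e = 25 mm.
A_we = 25 × 235 = 5875 mm².
F_nw = 0.6 F_EXX = 330 MPa.
φR_n = 0.75 × 330 × 5875 × 10⁻³ = 1454 kN.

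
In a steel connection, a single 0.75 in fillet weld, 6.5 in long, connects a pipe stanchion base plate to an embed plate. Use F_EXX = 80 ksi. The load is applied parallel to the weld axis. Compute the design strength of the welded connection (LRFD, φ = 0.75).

φR_n ≈ 124 kip

Effective throat t_e = 0.707 × 0.75 = 0.5302 in.
Total length L = 6.5 in; A_we = 0.5302 × 6.5 = 3.447 in².
F_nw = 0.6 F_EXX = 0.6 × 80 = 48 ksi.
φR_n = 0.75 × 48 × 3.447 = 124.1 kip.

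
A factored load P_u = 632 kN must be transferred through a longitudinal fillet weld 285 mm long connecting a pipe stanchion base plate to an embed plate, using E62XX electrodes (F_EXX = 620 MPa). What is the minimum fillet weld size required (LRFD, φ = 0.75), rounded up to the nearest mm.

Total weld length L = 285 mm.
Required throat t_e = P_u / (φ × 0.6 F_EXX × L) = 632 / (0.75 × 0.6 × 620 × 285 × 10⁻³) = 7.948 mm.
Required leg w = t_e / 0.707 = 11.24 mm → use 12 mm.

w = 12 mm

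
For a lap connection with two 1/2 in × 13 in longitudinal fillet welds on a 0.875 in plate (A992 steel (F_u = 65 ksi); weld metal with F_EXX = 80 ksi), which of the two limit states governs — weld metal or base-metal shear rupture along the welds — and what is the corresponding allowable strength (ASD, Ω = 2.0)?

R_n/Ω ≈ 221 kips (weld metal governs)

t_e = 0.707 × 0.5 = 0.3535 in; L = 26 in.
Weld metal: R_n/Ω = (1/2.0) × 0.6 × 80 × 0.3535 × 26 = 220.6 kips.
Base metal (shear rupture): R_n/Ω = (1/2.0) × 0.6 × 65 × 0.875 × 26 = 443.6 kips.
Governing: weld metal.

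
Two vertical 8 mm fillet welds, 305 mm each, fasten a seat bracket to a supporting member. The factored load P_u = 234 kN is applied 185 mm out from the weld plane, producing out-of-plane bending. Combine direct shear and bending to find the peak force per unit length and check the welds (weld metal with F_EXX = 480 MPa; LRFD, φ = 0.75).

f_max ≈ 1450 N/mm; NOT adequate

L_w = 2 × 305 = 610 mm; section modulus (unit throat) S = 2 × L²/6 = 31010 mm².
Direct shear f_v = P/L_w = 234×10³/610 = 383.6 N/mm.
Moment M = P × e = 234×10³ × 185 = 43290000 N·mm; bending f_b = M/S = 1396 N/mm.
f_max = √(f_v² + f_b²) = √(383.6² + 1396²) = 1448 N/mm.
φr_n = 0.75 × 0.6 × 480 × (0.707 × 8) = 1222 N/mm → NOT adequate.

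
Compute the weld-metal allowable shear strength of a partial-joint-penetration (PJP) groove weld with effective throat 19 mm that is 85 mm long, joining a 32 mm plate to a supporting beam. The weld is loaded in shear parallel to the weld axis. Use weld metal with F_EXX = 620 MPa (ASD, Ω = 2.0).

Effective throat (given) t_e = 19 mm.
A_we = 19 × 85 = 1615 mm².
F_nw = 0.6 F_EXX = 372 MPa.
R_n/Ω = (372 × 1615) / 2.0 × 10⁻³ = 300.4 kN.

R_n/Ω ≈ 300 kN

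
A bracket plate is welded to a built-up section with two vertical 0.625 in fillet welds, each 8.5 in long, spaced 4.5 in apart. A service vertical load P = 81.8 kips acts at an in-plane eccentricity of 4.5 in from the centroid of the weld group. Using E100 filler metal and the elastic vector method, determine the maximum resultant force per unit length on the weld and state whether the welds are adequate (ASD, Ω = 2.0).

f_max ≈ 12.4 kip/in; adequate

E100XX → F_EXX = 100 ksi.
Total weld length L_w = 17 in. Treat welds as unit-width lines.
Polar moment about centroid: J = 2[d³/12 + d(b/2)²] = 2[8.5³/12 + 8.5×2.25²] = 188.4 in³.
Direct shear f_v = P/L_w = 81.8 / 17 = 4.812 kip/in (vertical).
Torsion M = P·e = 81.8 × 4.5 = 368.1 kip·in.
Critical point at (x, y) = (2.25, 4.25) from centroid. f_tx = M·y/J = 8.303 kip/in; f_ty = M·x/J = 4.396 kip/in.
Resultant f_max = √[f_tx² + (f_v + f_ty)²] = √[8.303² + (4.812 + 4.396)²] = 12.4 kip/in.
Capacity per unit length: r_n/Ω = (1/2.0) × 0.6 × 100 × (0.707 × 0.625) = 13.26 kip/in.
12.4 ≤ 13.26 → adequate.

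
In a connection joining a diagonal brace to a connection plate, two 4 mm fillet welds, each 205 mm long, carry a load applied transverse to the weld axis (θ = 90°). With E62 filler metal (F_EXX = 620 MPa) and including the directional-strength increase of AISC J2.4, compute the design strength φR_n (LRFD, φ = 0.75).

t_e = 0.707 × 4 = 2.828 mm; A_we = 2.828 × 410 = 1159 mm².
Directional factor: 1.0 + 0.5 sin^1.5(90°) = 1.5.
F_nw = 0.6 × 620 × 1.5 = 558 MPa.
φR_n = 0.75 × 558 × 1159 × 10⁻³ = 485.2 kN.

φR_n ≈ 485 kN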